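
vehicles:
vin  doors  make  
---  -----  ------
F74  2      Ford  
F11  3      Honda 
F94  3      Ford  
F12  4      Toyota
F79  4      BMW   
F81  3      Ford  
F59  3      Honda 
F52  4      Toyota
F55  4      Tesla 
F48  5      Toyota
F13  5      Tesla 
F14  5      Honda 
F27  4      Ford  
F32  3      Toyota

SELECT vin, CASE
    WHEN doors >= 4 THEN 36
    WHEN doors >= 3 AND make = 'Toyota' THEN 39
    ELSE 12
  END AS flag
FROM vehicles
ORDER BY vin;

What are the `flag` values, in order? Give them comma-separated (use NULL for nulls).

vin=F11: ELSE → 12
vin=F12: doors >= 4 → 36
vin=F13: doors >= 4 → 36
vin=F14: doors >= 4 → 36
vin=F27: doors >= 4 → 36
vin=F32: doors >= 3 AND make = 'Toyota' → 39
vin=F48: doors >= 4 → 36
vin=F52: doors >= 4 → 36
vin=F55: doors >= 4 → 36
vin=F59: ELSE → 12
vin=F74: ELSE → 12
vin=F79: doors >= 4 → 36
vin=F81: ELSE → 12
vin=F94: ELSE → 12

12, 36, 36, 36, 36, 39, 36, 36, 36, 12, 12, 36, 12, 12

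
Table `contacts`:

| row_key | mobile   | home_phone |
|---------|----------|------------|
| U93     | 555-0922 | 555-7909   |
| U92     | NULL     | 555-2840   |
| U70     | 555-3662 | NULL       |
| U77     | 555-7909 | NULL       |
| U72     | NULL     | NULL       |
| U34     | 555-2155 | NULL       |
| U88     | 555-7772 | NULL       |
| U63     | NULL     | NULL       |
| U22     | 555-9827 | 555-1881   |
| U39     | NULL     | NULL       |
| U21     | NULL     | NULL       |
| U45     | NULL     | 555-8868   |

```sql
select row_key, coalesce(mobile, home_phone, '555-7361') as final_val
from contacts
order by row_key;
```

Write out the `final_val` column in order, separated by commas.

row_key=U21: mobile=NULL, home_phone=NULL, → literal 555-7361 → 555-7361
row_key=U22: mobile=555-9827 → 555-9827
row_key=U34: mobile=555-2155 → 555-2155
row_key=U39: mobile=NULL, home_phone=NULL, → literal 555-7361 → 555-7361
row_key=U45: mobile=NULL, home_phone=555-8868 → 555-8868
row_key=U63: mobile=NULL, home_phone=NULL, → literal 555-7361 → 555-7361
row_key=U70: mobile=555-3662 → 555-3662
row_key=U72: mobile=NULL, home_phone=NULL, → literal 555-7361 → 555-7361
row_key=U77: mobile=555-7909 → 555-7909
row_key=U88: mobile=555-7772 → 555-7772
row_key=U92: mobile=NULL, home_phone=555-2840 → 555-2840
row_key=U93: mobile=555-0922 → 555-0922

555-7361, 555-9827, 555-2155, 555-7361, 555-8868, 555-7361, 555-3662, 555-7361, 555-7909, 555-7772, 555-2840, 555-0922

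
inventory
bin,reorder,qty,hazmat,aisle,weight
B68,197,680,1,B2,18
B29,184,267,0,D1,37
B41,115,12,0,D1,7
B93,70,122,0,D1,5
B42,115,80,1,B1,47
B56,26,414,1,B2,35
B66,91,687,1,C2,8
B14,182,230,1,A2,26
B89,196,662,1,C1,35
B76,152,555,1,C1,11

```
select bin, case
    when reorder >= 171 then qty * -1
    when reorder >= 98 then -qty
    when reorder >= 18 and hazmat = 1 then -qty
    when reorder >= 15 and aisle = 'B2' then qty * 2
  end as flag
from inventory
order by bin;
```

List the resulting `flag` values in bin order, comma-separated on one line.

bin=B14: reorder >= 171 → -230
bin=B29: reorder >= 171 → -267
bin=B41: reorder >= 98 → -12
bin=B42: reorder >= 98 → -80
bin=B56: reorder >= 18 and hazmat = 1 → -414
bin=B66: reorder >= 18 and hazmat = 1 → -687
bin=B68: reorder >= 171 → -680
bin=B76: reorder >= 98 → -555
bin=B89: reorder >= 171 → -662
bin=B93: (no match → NULL) → NULL

-230, -267, -12, -80, -414, -687, -680, -555, -662, NULL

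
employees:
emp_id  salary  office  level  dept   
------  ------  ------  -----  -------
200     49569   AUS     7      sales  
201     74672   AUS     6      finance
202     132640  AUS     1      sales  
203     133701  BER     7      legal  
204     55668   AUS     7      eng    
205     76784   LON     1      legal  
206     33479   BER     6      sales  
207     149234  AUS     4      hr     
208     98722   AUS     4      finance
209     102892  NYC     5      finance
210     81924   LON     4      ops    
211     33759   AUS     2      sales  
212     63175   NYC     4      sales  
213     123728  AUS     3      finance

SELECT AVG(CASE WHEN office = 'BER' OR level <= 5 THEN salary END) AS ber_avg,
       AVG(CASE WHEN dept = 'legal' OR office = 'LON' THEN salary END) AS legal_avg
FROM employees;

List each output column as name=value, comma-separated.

ber_avg=93639.8181818182, legal_avg=97469.6666666667

[ber_avg: office = 'BER' OR level <= 5]
emp_id=200: ✗
emp_id=201: ✗
emp_id=202: ✓ → 132640
emp_id=203: ✓ → 133701
emp_id=204: ✗
emp_id=205: ✓ → 76784
emp_id=206: ✓ → 33479
emp_id=207: ✓ → 149234
emp_id=208: ✓ → 98722
emp_id=209: ✓ → 102892
emp_id=210: ✓ → 81924
emp_id=211: ✓ → 33759
emp_id=212: ✓ → 63175
emp_id=213: ✓ → 123728
ber_avg = (132640 + 133701 + 76784 + 33479 + 149234 + 98722 + 102892 + 81924 + 33759 + 63175 + 123728) / 11 = 93639.8181818182
—
[legal_avg: dept = 'legal' OR office = 'LON']
emp_id=200: ✗
emp_id=201: ✗
emp_id=202: ✗
emp_id=203: ✓ → 133701
emp_id=204: ✗
emp_id=205: ✓ → 76784
emp_id=206: ✗
emp_id=207: ✗
emp_id=208: ✗
emp_id=209: ✗
emp_id=210: ✓ → 81924
emp_id=211: ✗
emp_id=212: ✗
emp_id=213: ✗
legal_avg = (133701 + 76784 + 81924) / 3 = 97469.6666666667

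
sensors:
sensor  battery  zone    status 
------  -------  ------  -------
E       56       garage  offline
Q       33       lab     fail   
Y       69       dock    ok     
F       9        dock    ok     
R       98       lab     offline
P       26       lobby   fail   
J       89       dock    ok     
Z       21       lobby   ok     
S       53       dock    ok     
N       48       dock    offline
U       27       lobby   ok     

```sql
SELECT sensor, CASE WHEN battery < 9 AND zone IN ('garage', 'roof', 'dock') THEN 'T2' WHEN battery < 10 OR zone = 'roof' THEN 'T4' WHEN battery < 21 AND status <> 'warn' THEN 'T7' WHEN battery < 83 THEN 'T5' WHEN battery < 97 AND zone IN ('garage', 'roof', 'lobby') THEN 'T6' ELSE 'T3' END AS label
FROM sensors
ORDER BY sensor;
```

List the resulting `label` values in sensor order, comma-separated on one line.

T5, T4, T3, T5, T5, T5, T3, T5, T5, T5, T5

sensor=E: battery < 83 → T5
sensor=F: battery < 10 OR zone = 'roof' → T4
sensor=J: ELSE → T3
sensor=N: battery < 83 → T5
sensor=P: battery < 83 → T5
sensor=Q: battery < 83 → T5
sensor=R: ELSE → T3
sensor=S: battery < 83 → T5
sensor=U: battery < 83 → T5
sensor=Y: battery < 83 → T5
sensor=Z: battery < 83 → T5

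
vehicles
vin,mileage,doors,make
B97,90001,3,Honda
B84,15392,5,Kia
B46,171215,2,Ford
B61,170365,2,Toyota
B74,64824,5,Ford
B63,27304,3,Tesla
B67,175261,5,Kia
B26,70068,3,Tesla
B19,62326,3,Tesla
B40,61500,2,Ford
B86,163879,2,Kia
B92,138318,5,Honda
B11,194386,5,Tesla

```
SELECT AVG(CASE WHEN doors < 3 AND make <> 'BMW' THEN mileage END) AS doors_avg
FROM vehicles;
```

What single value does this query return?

vin=B97: ✗
vin=B84: ✗
vin=B46: ✓ → 171215
vin=B61: ✓ → 170365
vin=B74: ✗
vin=B63: ✗
vin=B67: ✗
vin=B26: ✗
vin=B19: ✗
vin=B40: ✓ → 61500
vin=B86: ✓ → 163879
vin=B92: ✗
vin=B11: ✗
doors_avg = (171215 + 170365 + 61500 + 163879) / 4 = 141739.75

141739.75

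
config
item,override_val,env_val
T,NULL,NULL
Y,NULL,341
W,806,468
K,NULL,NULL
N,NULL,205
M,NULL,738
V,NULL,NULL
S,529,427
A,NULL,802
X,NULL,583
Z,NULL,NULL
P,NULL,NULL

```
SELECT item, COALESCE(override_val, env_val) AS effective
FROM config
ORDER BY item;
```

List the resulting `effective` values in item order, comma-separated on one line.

802, NULL, 738, 205, NULL, 529, NULL, NULL, 806, 583, 341, NULL

item=A: override_val=NULL, env_val=802 → 802
item=K: override_val=NULL, env_val=NULL (all NULL) → NULL
item=M: override_val=NULL, env_val=738 → 738
item=N: override_val=NULL, env_val=205 → 205
item=P: override_val=NULL, env_val=NULL (all NULL) → NULL
item=S: override_val=529 → 529
item=T: override_val=NULL, env_val=NULL (all NULL) → NULL
item=V: override_val=NULL, env_val=NULL (all NULL) → NULL
item=W: override_val=806 → 806
item=X: override_val=NULL, env_val=583 → 583
item=Y: override_val=NULL, env_val=341 → 341
item=Z: override_val=NULL, env_val=NULL (all NULL) → NULL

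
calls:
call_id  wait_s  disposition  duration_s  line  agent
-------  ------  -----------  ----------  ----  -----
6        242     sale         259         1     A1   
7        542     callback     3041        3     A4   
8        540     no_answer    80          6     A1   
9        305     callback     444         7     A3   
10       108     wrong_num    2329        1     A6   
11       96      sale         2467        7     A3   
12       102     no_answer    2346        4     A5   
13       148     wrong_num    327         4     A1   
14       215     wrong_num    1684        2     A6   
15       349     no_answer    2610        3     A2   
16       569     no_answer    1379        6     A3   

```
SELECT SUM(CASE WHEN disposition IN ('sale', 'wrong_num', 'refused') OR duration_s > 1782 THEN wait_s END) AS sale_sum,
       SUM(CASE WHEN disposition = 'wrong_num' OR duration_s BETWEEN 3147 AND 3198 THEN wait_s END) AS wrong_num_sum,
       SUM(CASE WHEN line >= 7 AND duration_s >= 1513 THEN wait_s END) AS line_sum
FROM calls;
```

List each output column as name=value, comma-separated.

sale_sum=1802, wrong_num_sum=471, line_sum=96

[sale_sum: disposition IN ('sale', 'wrong_num', 'refused') OR duration_s > 1782]
call_id=6: ✓ → 242
call_id=7: ✓ → 542
call_id=8: ✗
call_id=9: ✗
call_id=10: ✓ → 108
call_id=11: ✓ → 96
call_id=12: ✓ → 102
call_id=13: ✓ → 148
call_id=14: ✓ → 215
call_id=15: ✓ → 349
call_id=16: ✗
sale_sum = 242 + 542 + 108 + 96 + 102 + 148 + 215 + 349 = 1802
—
[wrong_num_sum: disposition = 'wrong_num' OR duration_s BETWEEN 3147 AND 3198]
call_id=6: ✗
call_id=7: ✗
call_id=8: ✗
call_id=9: ✗
call_id=10: ✓ → 108
call_id=11: ✗
call_id=12: ✗
call_id=13: ✓ → 148
call_id=14: ✓ → 215
call_id=15: ✗
call_id=16: ✗
wrong_num_sum = 108 + 148 + 215 = 471
—
[line_sum: line >= 7 AND duration_s >= 1513]
call_id=6: ✗
call_id=7: ✗
call_id=8: ✗
call_id=9: ✗
call_id=10: ✗
call_id=11: ✓ → 96
call_id=12: ✗
call_id=13: ✗
call_id=14: ✗
call_id=15: ✗
call_id=16: ✗
line_sum = 96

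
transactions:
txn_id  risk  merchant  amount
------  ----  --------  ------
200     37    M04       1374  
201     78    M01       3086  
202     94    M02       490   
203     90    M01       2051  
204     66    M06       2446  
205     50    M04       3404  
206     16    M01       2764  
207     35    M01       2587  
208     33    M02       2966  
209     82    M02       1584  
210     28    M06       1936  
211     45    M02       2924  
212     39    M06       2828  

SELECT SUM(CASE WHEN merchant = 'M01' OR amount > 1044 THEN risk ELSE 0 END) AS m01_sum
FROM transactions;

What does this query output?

599

txn_id=200: ✓ → 37
txn_id=201: ✓ → 78
txn_id=202: ✗
txn_id=203: ✓ → 90
txn_id=204: ✓ → 66
txn_id=205: ✓ → 50
txn_id=206: ✓ → 16
txn_id=207: ✓ → 35
txn_id=208: ✓ → 33
txn_id=209: ✓ → 82
txn_id=210: ✓ → 28
txn_id=211: ✓ → 45
txn_id=212: ✓ → 39
m01_sum = 37 + 78 + 90 + 66 + 50 + 16 + 35 + 33 + 82 + 28 + 45 + 39 = 599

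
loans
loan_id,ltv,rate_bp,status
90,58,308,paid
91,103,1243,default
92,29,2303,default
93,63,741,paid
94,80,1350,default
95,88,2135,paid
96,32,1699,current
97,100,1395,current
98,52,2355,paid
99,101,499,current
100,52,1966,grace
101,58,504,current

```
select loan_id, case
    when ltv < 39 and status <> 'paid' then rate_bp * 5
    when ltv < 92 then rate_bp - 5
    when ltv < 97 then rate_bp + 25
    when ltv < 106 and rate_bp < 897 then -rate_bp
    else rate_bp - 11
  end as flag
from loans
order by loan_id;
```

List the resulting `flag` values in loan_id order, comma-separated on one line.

loan_id=90: ltv < 92 → 303
loan_id=91: ELSE → 1232
loan_id=92: ltv < 39 and status <> 'paid' → 11515
loan_id=93: ltv < 92 → 736
loan_id=94: ltv < 92 → 1345
loan_id=95: ltv < 92 → 2130
loan_id=96: ltv < 39 and status <> 'paid' → 8495
loan_id=97: ELSE → 1384
loan_id=98: ltv < 92 → 2350
loan_id=99: ltv < 106 and rate_bp < 897 → -499
loan_id=100: ltv < 92 → 1961
loan_id=101: ltv < 92 → 499

303, 1232, 11515, 736, 1345, 2130, 8495, 1384, 2350, -499, 1961, 499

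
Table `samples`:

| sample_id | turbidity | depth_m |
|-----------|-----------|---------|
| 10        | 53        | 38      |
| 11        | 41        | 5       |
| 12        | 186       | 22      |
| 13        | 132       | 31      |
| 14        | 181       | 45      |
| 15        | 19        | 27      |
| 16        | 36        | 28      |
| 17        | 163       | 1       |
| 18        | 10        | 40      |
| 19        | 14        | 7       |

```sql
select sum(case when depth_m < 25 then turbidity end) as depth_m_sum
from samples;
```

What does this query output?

404

sample_id=10: ✗
sample_id=11: ✓ → 41
sample_id=12: ✓ → 186
sample_id=13: ✗
sample_id=14: ✗
sample_id=15: ✗
sample_id=16: ✗
sample_id=17: ✓ → 163
sample_id=18: ✗
sample_id=19: ✓ → 14
depth_m_sum = 41 + 186 + 163 + 14 = 404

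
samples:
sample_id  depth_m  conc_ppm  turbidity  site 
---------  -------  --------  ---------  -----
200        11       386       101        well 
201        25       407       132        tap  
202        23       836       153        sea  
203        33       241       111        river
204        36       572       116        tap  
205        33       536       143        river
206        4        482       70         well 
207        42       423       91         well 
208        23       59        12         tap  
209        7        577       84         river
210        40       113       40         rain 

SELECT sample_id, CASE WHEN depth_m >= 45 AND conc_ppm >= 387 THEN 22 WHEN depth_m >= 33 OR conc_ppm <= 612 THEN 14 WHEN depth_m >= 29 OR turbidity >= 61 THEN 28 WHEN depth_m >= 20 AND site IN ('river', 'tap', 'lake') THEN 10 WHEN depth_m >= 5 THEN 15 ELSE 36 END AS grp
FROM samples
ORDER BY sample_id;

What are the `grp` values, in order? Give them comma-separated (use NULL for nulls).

14, 14, 28, 14, 14, 14, 14, 14, 14, 14, 14

sample_id=200: depth_m >= 33 OR conc_ppm <= 612 → 14
sample_id=201: depth_m >= 33 OR conc_ppm <= 612 → 14
sample_id=202: depth_m >= 29 OR turbidity >= 61 → 28
sample_id=203: depth_m >= 33 OR conc_ppm <= 612 → 14
sample_id=204: depth_m >= 33 OR conc_ppm <= 612 → 14
sample_id=205: depth_m >= 33 OR conc_ppm <= 612 → 14
sample_id=206: depth_m >= 33 OR conc_ppm <= 612 → 14
sample_id=207: depth_m >= 33 OR conc_ppm <= 612 → 14
sample_id=208: depth_m >= 33 OR conc_ppm <= 612 → 14
sample_id=209: depth_m >= 33 OR conc_ppm <= 612 → 14
sample_id=210: depth_m >= 33 OR conc_ppm <= 612 → 14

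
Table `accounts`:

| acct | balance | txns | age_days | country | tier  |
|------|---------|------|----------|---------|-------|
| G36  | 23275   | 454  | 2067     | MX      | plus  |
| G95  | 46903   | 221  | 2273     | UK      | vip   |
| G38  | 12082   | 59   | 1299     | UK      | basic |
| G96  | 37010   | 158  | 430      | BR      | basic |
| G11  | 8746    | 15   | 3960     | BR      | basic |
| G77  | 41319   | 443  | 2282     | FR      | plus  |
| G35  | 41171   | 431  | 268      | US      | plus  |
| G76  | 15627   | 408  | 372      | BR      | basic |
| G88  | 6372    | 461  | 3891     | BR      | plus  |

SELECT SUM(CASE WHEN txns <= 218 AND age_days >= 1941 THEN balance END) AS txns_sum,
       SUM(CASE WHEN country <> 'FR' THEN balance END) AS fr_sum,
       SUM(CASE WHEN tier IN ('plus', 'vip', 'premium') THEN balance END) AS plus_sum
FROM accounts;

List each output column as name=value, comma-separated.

[txns_sum: txns <= 218 AND age_days >= 1941]
acct=G36: ✗
acct=G95: ✗
acct=G38: ✗
acct=G96: ✗
acct=G11: ✓ → 8746
acct=G77: ✗
acct=G35: ✗
acct=G76: ✗
acct=G88: ✗
txns_sum = 8746
—
[fr_sum: country <> 'FR']
acct=G36: ✓ → 23275
acct=G95: ✓ → 46903
acct=G38: ✓ → 12082
acct=G96: ✓ → 37010
acct=G11: ✓ → 8746
acct=G77: ✗
acct=G35: ✓ → 41171
acct=G76: ✓ → 15627
acct=G88: ✓ → 6372
fr_sum = 23275 + 46903 + 12082 + 37010 + 8746 + 41171 + 15627 + 6372 = 191186
—
[plus_sum: tier IN ('plus', 'vip', 'premium')]
acct=G36: ✓ → 23275
acct=G95: ✓ → 46903
acct=G38: ✗
acct=G96: ✗
acct=G11: ✗
acct=G77: ✓ → 41319
acct=G35: ✓ → 41171
acct=G76: ✗
acct=G88: ✓ → 6372
plus_sum = 23275 + 46903 + 41319 + 41171 + 6372 = 159040

txns_sum=8746, fr_sum=191186, plus_sum=159040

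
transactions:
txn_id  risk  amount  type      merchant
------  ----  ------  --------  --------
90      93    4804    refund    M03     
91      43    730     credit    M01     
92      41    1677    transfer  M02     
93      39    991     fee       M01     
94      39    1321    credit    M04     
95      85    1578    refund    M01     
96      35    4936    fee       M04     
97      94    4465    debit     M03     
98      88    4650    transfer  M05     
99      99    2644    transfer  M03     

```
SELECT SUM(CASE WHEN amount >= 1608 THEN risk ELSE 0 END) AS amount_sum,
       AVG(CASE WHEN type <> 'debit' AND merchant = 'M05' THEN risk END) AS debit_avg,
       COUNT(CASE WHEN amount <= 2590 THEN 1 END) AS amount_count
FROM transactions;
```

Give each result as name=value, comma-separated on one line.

amount_sum=450, debit_avg=88, amount_count=5

[amount_sum: amount >= 1608]
txn_id=90: ✓ → 93
txn_id=91: ✗
txn_id=92: ✓ → 41
txn_id=93: ✗
txn_id=94: ✗
txn_id=95: ✗
txn_id=96: ✓ → 35
txn_id=97: ✓ → 94
txn_id=98: ✓ → 88
txn_id=99: ✓ → 99
amount_sum = 93 + 41 + 35 + 94 + 88 + 99 = 450
—
[debit_avg: type <> 'debit' AND merchant = 'M05']
txn_id=90: ✗
txn_id=91: ✗
txn_id=92: ✗
txn_id=93: ✗
txn_id=94: ✗
txn_id=95: ✗
txn_id=96: ✗
txn_id=97: ✗
txn_id=98: ✓ → 88
txn_id=99: ✗
debit_avg = 88
—
[amount_count: amount <= 2590]
txn_id=90: ✗
txn_id=91: ✓ → 1
txn_id=92: ✓ → 1
txn_id=93: ✓ → 1
txn_id=94: ✓ → 1
txn_id=95: ✓ → 1
txn_id=96: ✗
txn_id=97: ✗
txn_id=98: ✗
txn_id=99: ✗
amount_count = COUNT(1, 1, 1, 1, 1) = 5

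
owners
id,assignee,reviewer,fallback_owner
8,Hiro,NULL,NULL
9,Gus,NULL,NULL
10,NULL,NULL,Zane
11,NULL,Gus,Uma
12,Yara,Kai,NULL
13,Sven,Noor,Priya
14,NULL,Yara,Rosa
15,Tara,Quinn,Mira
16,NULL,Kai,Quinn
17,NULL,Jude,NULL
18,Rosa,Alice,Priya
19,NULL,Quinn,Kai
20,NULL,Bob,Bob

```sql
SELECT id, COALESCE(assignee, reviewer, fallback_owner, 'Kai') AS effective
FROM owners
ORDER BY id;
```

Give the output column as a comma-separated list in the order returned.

id=8: assignee=Hiro → Hiro
id=9: assignee=Gus → Gus
id=10: assignee=NULL, reviewer=NULL, fallback_owner=Zane → Zane
id=11: assignee=NULL, reviewer=Gus → Gus
id=12: assignee=Yara → Yara
id=13: assignee=Sven → Sven
id=14: assignee=NULL, reviewer=Yara → Yara
id=15: assignee=Tara → Tara
id=16: assignee=NULL, reviewer=Kai → Kai
id=17: assignee=NULL, reviewer=Jude → Jude
id=18: assignee=Rosa → Rosa
id=19: assignee=NULL, reviewer=Quinn → Quinn
id=20: assignee=NULL, reviewer=Bob → Bob

Hiro, Gus, Zane, Gus, Yara, Sven, Yara, Tara, Kai, Jude, Rosa, Quinn, Bob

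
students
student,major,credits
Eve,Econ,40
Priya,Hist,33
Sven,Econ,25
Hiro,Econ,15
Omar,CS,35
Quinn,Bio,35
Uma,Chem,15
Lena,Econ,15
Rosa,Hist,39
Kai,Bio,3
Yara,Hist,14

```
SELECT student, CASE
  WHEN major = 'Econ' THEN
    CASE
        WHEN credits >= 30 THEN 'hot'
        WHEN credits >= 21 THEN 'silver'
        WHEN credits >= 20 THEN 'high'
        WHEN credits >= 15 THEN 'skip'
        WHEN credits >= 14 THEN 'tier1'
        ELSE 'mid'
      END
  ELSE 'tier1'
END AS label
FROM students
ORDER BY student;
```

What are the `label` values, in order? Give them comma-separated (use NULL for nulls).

hot, skip, tier1, skip, tier1, tier1, tier1, tier1, silver, tier1, tier1

student=Eve: major='Econ' → inner[credits >= 30] → hot
student=Hiro: major='Econ' → inner[credits >= 15] → skip
student=Kai: major='Bio' → outer ELSE → tier1
student=Lena: major='Econ' → inner[credits >= 15] → skip
student=Omar: major='CS' → outer ELSE → tier1
student=Priya: major='Hist' → outer ELSE → tier1
student=Quinn: major='Bio' → outer ELSE → tier1
student=Rosa: major='Hist' → outer ELSE → tier1
student=Sven: major='Econ' → inner[credits >= 21] → silver
student=Uma: major='Chem' → outer ELSE → tier1
student=Yara: major='Hist' → outer ELSE → tier1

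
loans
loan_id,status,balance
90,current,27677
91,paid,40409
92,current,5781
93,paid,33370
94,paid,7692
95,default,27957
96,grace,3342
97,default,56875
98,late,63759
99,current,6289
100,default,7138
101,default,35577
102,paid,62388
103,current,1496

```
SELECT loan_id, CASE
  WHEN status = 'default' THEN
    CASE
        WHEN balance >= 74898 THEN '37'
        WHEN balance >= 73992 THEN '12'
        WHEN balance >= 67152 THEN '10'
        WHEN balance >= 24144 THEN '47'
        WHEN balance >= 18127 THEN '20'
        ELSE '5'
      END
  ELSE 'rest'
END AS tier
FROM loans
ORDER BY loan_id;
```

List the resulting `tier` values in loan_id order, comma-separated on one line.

loan_id=90: status='current' → outer ELSE → rest
loan_id=91: status='paid' → outer ELSE → rest
loan_id=92: status='current' → outer ELSE → rest
loan_id=93: status='paid' → outer ELSE → rest
loan_id=94: status='paid' → outer ELSE → rest
loan_id=95: status='default' → inner[balance >= 24144] → 47
loan_id=96: status='grace' → outer ELSE → rest
loan_id=97: status='default' → inner[balance >= 24144] → 47
loan_id=98: status='late' → outer ELSE → rest
loan_id=99: status='current' → outer ELSE → rest
loan_id=100: status='default' → inner[ELSE] → 5
loan_id=101: status='default' → inner[balance >= 24144] → 47
loan_id=102: status='paid' → outer ELSE → rest
loan_id=103: status='current' → outer ELSE → rest

rest, rest, rest, rest, rest, 47, rest, 47, rest, rest, 5, 47, rest, rest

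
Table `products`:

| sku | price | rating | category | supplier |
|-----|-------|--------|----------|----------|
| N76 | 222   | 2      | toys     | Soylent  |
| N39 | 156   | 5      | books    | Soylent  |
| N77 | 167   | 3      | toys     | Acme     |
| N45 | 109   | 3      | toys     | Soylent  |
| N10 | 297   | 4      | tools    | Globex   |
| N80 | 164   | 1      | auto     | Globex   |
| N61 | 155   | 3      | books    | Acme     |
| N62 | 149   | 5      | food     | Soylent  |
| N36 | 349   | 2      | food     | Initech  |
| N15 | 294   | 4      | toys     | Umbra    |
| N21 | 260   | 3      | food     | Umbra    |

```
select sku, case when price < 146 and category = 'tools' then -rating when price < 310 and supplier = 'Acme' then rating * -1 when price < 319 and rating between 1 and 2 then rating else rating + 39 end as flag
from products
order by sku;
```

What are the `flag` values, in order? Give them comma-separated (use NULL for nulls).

43, 43, 42, 41, 44, 42, -3, 44, 2, -3, 1

sku=N10: ELSE → 43
sku=N15: ELSE → 43
sku=N21: ELSE → 42
sku=N36: ELSE → 41
sku=N39: ELSE → 44
sku=N45: ELSE → 42
sku=N61: price < 310 and supplier = 'Acme' → -3
sku=N62: ELSE → 44
sku=N76: price < 319 and rating between 1 and 2 → 2
sku=N77: price < 310 and supplier = 'Acme' → -3
sku=N80: price < 319 and rating between 1 and 2 → 1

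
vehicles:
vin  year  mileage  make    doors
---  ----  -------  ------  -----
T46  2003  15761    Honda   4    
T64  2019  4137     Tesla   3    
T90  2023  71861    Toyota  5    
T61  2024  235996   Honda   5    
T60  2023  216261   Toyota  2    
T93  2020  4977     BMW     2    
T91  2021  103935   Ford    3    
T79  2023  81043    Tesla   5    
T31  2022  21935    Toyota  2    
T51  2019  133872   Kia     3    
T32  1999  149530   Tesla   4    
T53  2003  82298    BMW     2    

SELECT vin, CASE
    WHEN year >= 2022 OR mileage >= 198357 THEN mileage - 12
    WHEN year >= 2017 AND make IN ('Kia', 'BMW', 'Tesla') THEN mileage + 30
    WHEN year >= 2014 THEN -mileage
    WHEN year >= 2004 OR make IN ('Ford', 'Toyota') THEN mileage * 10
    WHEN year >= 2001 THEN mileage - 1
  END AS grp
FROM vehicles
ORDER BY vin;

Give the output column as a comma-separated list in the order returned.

vin=T31: year >= 2022 OR mileage >= 198357 → 21923
vin=T32: (no match → NULL) → NULL
vin=T46: year >= 2001 → 15760
vin=T51: year >= 2017 AND make IN ('Kia', 'BMW', 'Tesla') → 133902
vin=T53: year >= 2001 → 82297
vin=T60: year >= 2022 OR mileage >= 198357 → 216249
vin=T61: year >= 2022 OR mileage >= 198357 → 235984
vin=T64: year >= 2017 AND make IN ('Kia', 'BMW', 'Tesla') → 4167
vin=T79: year >= 2022 OR mileage >= 198357 → 81031
vin=T90: year >= 2022 OR mileage >= 198357 → 71849
vin=T91: year >= 2014 → -103935
vin=T93: year >= 2017 AND make IN ('Kia', 'BMW', 'Tesla') → 5007

21923, NULL, 15760, 133902, 82297, 216249, 235984, 4167, 81031, 71849, -103935, 5007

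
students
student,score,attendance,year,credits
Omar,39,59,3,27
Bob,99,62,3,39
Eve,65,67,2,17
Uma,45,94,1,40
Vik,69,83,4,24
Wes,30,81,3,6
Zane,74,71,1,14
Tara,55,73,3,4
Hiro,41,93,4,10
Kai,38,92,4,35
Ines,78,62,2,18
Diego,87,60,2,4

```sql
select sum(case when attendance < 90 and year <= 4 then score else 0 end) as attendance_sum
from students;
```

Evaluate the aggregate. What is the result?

student=Omar: ✓ → 39
student=Bob: ✓ → 99
student=Eve: ✓ → 65
student=Uma: ✗
student=Vik: ✓ → 69
student=Wes: ✓ → 30
student=Zane: ✓ → 74
student=Tara: ✓ → 55
student=Hiro: ✗
student=Kai: ✗
student=Ines: ✓ → 78
student=Diego: ✓ → 87
attendance_sum = 39 + 99 + 65 + 69 + 30 + 74 + 55 + 78 + 87 = 596

596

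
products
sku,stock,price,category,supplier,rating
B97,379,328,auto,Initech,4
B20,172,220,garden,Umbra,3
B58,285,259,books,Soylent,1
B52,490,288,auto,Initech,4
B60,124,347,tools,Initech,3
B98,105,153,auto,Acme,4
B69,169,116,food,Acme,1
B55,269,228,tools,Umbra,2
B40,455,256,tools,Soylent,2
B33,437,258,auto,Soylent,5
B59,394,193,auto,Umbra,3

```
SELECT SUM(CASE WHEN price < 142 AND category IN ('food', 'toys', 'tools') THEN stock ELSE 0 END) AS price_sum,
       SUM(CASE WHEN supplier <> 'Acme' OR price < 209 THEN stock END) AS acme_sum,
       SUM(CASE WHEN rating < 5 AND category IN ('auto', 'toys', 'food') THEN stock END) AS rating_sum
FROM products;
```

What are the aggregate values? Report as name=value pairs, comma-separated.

price_sum=169, acme_sum=3279, rating_sum=1537

[price_sum: price < 142 AND category IN ('food', 'toys', 'tools')]
sku=B97: ✗
sku=B20: ✗
sku=B58: ✗
sku=B52: ✗
sku=B60: ✗
sku=B98: ✗
sku=B69: ✓ → 169
sku=B55: ✗
sku=B40: ✗
sku=B33: ✗
sku=B59: ✗
price_sum = 169
—
[acme_sum: supplier <> 'Acme' OR price < 209]
sku=B97: ✓ → 379
sku=B20: ✓ → 172
sku=B58: ✓ → 285
sku=B52: ✓ → 490
sku=B60: ✓ → 124
sku=B98: ✓ → 105
sku=B69: ✓ → 169
sku=B55: ✓ → 269
sku=B40: ✓ → 455
sku=B33: ✓ → 437
sku=B59: ✓ → 394
acme_sum = 379 + 172 + 285 + 490 + 124 + 105 + 169 + 269 + 455 + 437 + 394 = 3279
—
[rating_sum: rating < 5 AND category IN ('auto', 'toys', 'food')]
sku=B97: ✓ → 379
sku=B20: ✗
sku=B58: ✗
sku=B52: ✓ → 490
sku=B60: ✗
sku=B98: ✓ → 105
sku=B69: ✓ → 169
sku=B55: ✗
sku=B40: ✗
sku=B33: ✗
sku=B59: ✓ → 394
rating_sum = 379 + 490 + 105 + 169 + 394 = 1537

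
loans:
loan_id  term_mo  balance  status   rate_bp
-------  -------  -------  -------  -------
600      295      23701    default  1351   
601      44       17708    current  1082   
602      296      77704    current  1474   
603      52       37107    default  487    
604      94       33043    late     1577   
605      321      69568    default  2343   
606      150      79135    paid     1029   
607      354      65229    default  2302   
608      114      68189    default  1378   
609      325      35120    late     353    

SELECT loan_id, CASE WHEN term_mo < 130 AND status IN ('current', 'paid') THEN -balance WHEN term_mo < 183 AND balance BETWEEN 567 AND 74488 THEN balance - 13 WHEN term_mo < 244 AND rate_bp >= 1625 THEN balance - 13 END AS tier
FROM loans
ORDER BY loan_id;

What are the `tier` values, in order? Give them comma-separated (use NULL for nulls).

NULL, -17708, NULL, 37094, 33030, NULL, NULL, NULL, 68176, NULL

loan_id=600: (no match → NULL) → NULL
loan_id=601: term_mo < 130 AND status IN ('current', 'paid') → -17708
loan_id=602: (no match → NULL) → NULL
loan_id=603: term_mo < 183 AND balance BETWEEN 567 AND 74488 → 37094
loan_id=604: term_mo < 183 AND balance BETWEEN 567 AND 74488 → 33030
loan_id=605: (no match → NULL) → NULL
loan_id=606: (no match → NULL) → NULL
loan_id=607: (no match → NULL) → NULL
loan_id=608: term_mo < 183 AND balance BETWEEN 567 AND 74488 → 68176
loan_id=609: (no match → NULL) → NULL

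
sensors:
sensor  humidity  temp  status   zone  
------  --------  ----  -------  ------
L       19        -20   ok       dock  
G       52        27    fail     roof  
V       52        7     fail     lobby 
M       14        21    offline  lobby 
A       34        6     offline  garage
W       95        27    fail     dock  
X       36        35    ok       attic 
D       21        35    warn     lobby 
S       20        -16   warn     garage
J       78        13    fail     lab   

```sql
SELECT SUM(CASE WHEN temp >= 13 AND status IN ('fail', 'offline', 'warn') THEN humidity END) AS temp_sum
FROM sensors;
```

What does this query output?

260

sensor=L: ✗
sensor=G: ✓ → 52
sensor=V: ✗
sensor=M: ✓ → 14
sensor=A: ✗
sensor=W: ✓ → 95
sensor=X: ✗
sensor=D: ✓ → 21
sensor=S: ✗
sensor=J: ✓ → 78
temp_sum = 52 + 14 + 95 + 21 + 78 = 260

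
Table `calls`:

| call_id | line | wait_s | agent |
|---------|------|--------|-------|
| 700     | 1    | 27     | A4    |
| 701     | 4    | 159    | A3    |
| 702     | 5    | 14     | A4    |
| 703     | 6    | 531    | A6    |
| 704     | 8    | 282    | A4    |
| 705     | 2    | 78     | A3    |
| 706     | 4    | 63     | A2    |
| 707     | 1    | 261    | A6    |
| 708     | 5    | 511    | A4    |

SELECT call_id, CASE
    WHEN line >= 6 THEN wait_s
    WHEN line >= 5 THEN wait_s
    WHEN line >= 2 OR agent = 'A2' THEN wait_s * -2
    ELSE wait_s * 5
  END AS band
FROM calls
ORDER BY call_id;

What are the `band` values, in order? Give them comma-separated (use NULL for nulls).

call_id=700: ELSE → 135
call_id=701: line >= 2 OR agent = 'A2' → -318
call_id=702: line >= 5 → 14
call_id=703: line >= 6 → 531
call_id=704: line >= 6 → 282
call_id=705: line >= 2 OR agent = 'A2' → -156
call_id=706: line >= 2 OR agent = 'A2' → -126
call_id=707: ELSE → 1305
call_id=708: line >= 5 → 511

135, -318, 14, 531, 282, -156, -126, 1305, 511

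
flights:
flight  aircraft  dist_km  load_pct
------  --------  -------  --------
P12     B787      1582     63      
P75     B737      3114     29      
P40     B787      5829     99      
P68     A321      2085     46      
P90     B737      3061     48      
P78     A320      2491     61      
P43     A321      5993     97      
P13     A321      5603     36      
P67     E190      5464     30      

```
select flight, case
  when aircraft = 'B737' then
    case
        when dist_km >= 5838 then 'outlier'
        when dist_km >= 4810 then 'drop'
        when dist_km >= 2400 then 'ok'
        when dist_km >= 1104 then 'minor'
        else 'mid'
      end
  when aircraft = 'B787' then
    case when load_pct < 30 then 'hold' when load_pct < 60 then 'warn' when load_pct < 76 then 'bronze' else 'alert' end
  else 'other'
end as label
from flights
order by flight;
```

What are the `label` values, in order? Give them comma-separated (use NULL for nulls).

bronze, other, alert, other, other, other, ok, other, ok

flight=P12: aircraft='B787' → inner[load_pct < 76] → bronze
flight=P13: aircraft='A321' → outer ELSE → other
flight=P40: aircraft='B787' → inner[ELSE] → alert
flight=P43: aircraft='A321' → outer ELSE → other
flight=P67: aircraft='E190' → outer ELSE → other
flight=P68: aircraft='A321' → outer ELSE → other
flight=P75: aircraft='B737' → inner[dist_km >= 2400] → ok
flight=P78: aircraft='A320' → outer ELSE → other
flight=P90: aircraft='B737' → inner[dist_km >= 2400] → ok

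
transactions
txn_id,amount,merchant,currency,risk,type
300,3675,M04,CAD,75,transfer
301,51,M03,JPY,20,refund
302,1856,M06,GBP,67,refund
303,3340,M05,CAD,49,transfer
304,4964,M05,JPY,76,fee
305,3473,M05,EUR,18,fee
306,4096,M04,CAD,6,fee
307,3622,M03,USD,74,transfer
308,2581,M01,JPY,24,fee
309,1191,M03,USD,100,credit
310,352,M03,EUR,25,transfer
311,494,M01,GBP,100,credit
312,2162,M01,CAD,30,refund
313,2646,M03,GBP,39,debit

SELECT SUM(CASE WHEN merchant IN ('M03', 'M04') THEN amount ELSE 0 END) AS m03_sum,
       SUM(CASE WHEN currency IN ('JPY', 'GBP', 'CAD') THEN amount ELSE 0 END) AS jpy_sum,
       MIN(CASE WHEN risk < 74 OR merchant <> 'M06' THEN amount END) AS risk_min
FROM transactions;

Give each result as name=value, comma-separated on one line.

[m03_sum: merchant IN ('M03', 'M04')]
txn_id=300: ✓ → 3675
txn_id=301: ✓ → 51
txn_id=302: ✗
txn_id=303: ✗
txn_id=304: ✗
txn_id=305: ✗
txn_id=306: ✓ → 4096
txn_id=307: ✓ → 3622
txn_id=308: ✗
txn_id=309: ✓ → 1191
txn_id=310: ✓ → 352
txn_id=311: ✗
txn_id=312: ✗
txn_id=313: ✓ → 2646
m03_sum = 3675 + 51 + 4096 + 3622 + 1191 + 352 + 2646 = 15633
—
[jpy_sum: currency IN ('JPY', 'GBP', 'CAD')]
txn_id=300: ✓ → 3675
txn_id=301: ✓ → 51
txn_id=302: ✓ → 1856
txn_id=303: ✓ → 3340
txn_id=304: ✓ → 4964
txn_id=305: ✗
txn_id=306: ✓ → 4096
txn_id=307: ✗
txn_id=308: ✓ → 2581
txn_id=309: ✗
txn_id=310: ✗
txn_id=311: ✓ → 494
txn_id=312: ✓ → 2162
txn_id=313: ✓ → 2646
jpy_sum = 3675 + 51 + 1856 + 3340 + 4964 + 4096 + 2581 + 494 + 2162 + 2646 = 25865
—
[risk_min: risk < 74 OR merchant <> 'M06']
txn_id=300: ✓ → 3675
txn_id=301: ✓ → 51
txn_id=302: ✓ → 1856
txn_id=303: ✓ → 3340
txn_id=304: ✓ → 4964
txn_id=305: ✓ → 3473
txn_id=306: ✓ → 4096
txn_id=307: ✓ → 3622
txn_id=308: ✓ → 2581
txn_id=309: ✓ → 1191
txn_id=310: ✓ → 352
txn_id=311: ✓ → 494
txn_id=312: ✓ → 2162
txn_id=313: ✓ → 2646
risk_min = MIN(3675, 51, 1856, 3340, 4964, 3473, 4096, 3622, 2581, 1191, 352, 494, 2162, 2646) = 51

m03_sum=15633, jpy_sum=25865, risk_min=51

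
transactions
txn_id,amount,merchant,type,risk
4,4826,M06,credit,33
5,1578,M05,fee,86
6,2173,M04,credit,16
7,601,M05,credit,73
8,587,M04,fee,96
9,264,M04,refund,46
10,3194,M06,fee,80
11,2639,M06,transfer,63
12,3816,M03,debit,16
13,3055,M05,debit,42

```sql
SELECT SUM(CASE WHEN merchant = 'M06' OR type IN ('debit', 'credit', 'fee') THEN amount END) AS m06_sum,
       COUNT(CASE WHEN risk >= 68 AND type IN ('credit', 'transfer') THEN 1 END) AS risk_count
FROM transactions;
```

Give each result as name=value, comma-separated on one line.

m06_sum=22469, risk_count=1

[m06_sum: merchant = 'M06' OR type IN ('debit', 'credit', 'fee')]
txn_id=4: ✓ → 4826
txn_id=5: ✓ → 1578
txn_id=6: ✓ → 2173
txn_id=7: ✓ → 601
txn_id=8: ✓ → 587
txn_id=9: ✗
txn_id=10: ✓ → 3194
txn_id=11: ✓ → 2639
txn_id=12: ✓ → 3816
txn_id=13: ✓ → 3055
m06_sum = 4826 + 1578 + 2173 + 601 + 587 + 3194 + 2639 + 3816 + 3055 = 22469
—
[risk_count: risk >= 68 AND type IN ('credit', 'transfer')]
txn_id=4: ✗
txn_id=5: ✗
txn_id=6: ✗
txn_id=7: ✓ → 1
txn_id=8: ✗
txn_id=9: ✗
txn_id=10: ✗
txn_id=11: ✗
txn_id=12: ✗
txn_id=13: ✗
risk_count = COUNT(1) = 1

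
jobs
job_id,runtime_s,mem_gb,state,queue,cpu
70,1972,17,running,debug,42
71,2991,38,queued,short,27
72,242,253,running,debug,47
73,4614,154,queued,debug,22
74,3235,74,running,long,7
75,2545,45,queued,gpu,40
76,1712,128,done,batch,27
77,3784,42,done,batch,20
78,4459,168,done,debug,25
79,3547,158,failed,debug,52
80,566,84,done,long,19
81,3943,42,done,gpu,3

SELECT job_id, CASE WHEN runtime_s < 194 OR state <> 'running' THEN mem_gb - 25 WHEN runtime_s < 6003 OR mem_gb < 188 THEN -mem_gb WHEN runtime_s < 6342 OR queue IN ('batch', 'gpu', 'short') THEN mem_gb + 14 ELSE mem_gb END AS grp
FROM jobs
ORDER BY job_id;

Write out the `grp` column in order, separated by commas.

job_id=70: runtime_s < 6003 OR mem_gb < 188 → -17
job_id=71: runtime_s < 194 OR state <> 'running' → 13
job_id=72: runtime_s < 6003 OR mem_gb < 188 → -253
job_id=73: runtime_s < 194 OR state <> 'running' → 129
job_id=74: runtime_s < 6003 OR mem_gb < 188 → -74
job_id=75: runtime_s < 194 OR state <> 'running' → 20
job_id=76: runtime_s < 194 OR state <> 'running' → 103
job_id=77: runtime_s < 194 OR state <> 'running' → 17
job_id=78: runtime_s < 194 OR state <> 'running' → 143
job_id=79: runtime_s < 194 OR state <> 'running' → 133
job_id=80: runtime_s < 194 OR state <> 'running' → 59
job_id=81: runtime_s < 194 OR state <> 'running' → 17

-17, 13, -253, 129, -74, 20, 103, 17, 143, 133, 59, 17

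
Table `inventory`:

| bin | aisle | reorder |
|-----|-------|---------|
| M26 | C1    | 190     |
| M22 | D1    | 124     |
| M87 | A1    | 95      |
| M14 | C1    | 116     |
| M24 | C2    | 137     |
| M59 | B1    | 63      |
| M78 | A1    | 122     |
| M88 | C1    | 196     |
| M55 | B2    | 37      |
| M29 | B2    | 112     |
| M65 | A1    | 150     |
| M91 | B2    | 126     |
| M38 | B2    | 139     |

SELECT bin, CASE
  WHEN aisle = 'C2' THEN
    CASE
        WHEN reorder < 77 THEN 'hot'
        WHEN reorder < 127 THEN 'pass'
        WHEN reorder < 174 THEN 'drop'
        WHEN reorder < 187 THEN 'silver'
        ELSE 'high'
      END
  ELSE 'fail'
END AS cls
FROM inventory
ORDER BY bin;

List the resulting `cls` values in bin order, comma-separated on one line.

bin=M14: aisle='C1' → outer ELSE → fail
bin=M22: aisle='D1' → outer ELSE → fail
bin=M24: aisle='C2' → inner[reorder < 174] → drop
bin=M26: aisle='C1' → outer ELSE → fail
bin=M29: aisle='B2' → outer ELSE → fail
bin=M38: aisle='B2' → outer ELSE → fail
bin=M55: aisle='B2' → outer ELSE → fail
bin=M59: aisle='B1' → outer ELSE → fail
bin=M65: aisle='A1' → outer ELSE → fail
bin=M78: aisle='A1' → outer ELSE → fail
bin=M87: aisle='A1' → outer ELSE → fail
bin=M88: aisle='C1' → outer ELSE → fail
bin=M91: aisle='B2' → outer ELSE → fail

fail, fail, drop, fail, fail, fail, fail, fail, fail, fail, fail, fail, fail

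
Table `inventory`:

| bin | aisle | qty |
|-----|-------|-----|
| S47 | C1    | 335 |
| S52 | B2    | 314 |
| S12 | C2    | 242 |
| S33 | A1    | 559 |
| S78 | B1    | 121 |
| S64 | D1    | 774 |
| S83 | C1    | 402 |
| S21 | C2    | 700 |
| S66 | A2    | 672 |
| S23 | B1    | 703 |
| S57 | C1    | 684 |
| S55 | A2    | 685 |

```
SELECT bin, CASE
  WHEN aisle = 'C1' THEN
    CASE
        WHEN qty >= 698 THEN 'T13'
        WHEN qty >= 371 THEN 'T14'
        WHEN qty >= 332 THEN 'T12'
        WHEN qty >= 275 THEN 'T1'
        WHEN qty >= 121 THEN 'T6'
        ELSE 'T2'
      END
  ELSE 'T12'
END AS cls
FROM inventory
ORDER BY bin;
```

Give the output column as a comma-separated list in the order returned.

bin=S12: aisle='C2' → outer ELSE → T12
bin=S21: aisle='C2' → outer ELSE → T12
bin=S23: aisle='B1' → outer ELSE → T12
bin=S33: aisle='A1' → outer ELSE → T12
bin=S47: aisle='C1' → inner[qty >= 332] → T12
bin=S52: aisle='B2' → outer ELSE → T12
bin=S55: aisle='A2' → outer ELSE → T12
bin=S57: aisle='C1' → inner[qty >= 371] → T14
bin=S64: aisle='D1' → outer ELSE → T12
bin=S66: aisle='A2' → outer ELSE → T12
bin=S78: aisle='B1' → outer ELSE → T12
bin=S83: aisle='C1' → inner[qty >= 371] → T14

T12, T12, T12, T12, T12, T12, T12, T14, T12, T12, T12, T14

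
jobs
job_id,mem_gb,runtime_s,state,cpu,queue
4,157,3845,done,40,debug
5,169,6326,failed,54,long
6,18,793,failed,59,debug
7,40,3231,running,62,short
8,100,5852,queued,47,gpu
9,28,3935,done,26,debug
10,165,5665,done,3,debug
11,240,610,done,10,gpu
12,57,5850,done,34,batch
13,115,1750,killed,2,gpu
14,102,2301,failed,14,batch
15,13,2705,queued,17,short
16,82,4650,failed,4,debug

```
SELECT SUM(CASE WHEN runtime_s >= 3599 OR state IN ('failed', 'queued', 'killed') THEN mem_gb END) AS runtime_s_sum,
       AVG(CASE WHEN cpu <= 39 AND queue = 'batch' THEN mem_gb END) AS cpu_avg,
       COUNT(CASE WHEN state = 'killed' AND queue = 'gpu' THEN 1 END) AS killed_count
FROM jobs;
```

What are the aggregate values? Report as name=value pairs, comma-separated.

[runtime_s_sum: runtime_s >= 3599 OR state IN ('failed', 'queued', 'killed')]
job_id=4: ✓ → 157
job_id=5: ✓ → 169
job_id=6: ✓ → 18
job_id=7: ✗
job_id=8: ✓ → 100
job_id=9: ✓ → 28
job_id=10: ✓ → 165
job_id=11: ✗
job_id=12: ✓ → 57
job_id=13: ✓ → 115
job_id=14: ✓ → 102
job_id=15: ✓ → 13
job_id=16: ✓ → 82
runtime_s_sum = 157 + 169 + 18 + 100 + 28 + 165 + 57 + 115 + 102 + 13 + 82 = 1006
—
[cpu_avg: cpu <= 39 AND queue = 'batch']
job_id=4: ✗
job_id=5: ✗
job_id=6: ✗
job_id=7: ✗
job_id=8: ✗
job_id=9: ✗
job_id=10: ✗
job_id=11: ✗
job_id=12: ✓ → 57
job_id=13: ✗
job_id=14: ✓ → 102
job_id=15: ✗
job_id=16: ✗
cpu_avg = (57 + 102) / 2 = 79.5
—
[killed_count: state = 'killed' AND queue = 'gpu']
job_id=4: ✗
job_id=5: ✗
job_id=6: ✗
job_id=7: ✗
job_id=8: ✗
job_id=9: ✗
job_id=10: ✗
job_id=11: ✗
job_id=12: ✗
job_id=13: ✓ → 1
job_id=14: ✗
job_id=15: ✗
job_id=16: ✗
killed_count = COUNT(1) = 1

runtime_s_sum=1006, cpu_avg=79.5, killed_count=1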